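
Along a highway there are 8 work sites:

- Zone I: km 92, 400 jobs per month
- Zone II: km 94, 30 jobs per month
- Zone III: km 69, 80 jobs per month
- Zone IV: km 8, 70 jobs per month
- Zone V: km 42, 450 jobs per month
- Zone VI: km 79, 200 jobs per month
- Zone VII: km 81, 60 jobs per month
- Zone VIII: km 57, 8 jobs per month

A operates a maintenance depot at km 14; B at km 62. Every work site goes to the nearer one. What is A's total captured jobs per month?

70

The indifferent point is the midpoint (14+62)/2 = 38; work sites left of it (closer to A at 14) go to A, those right go to B.
  Zone IV at 8 (w=70) → A
  Zone V at 42 (w=450) → B
  Zone VIII at 57 (w=8) → B
  Zone III at 69 (w=80) → B
  Zone VI at 79 (w=200) → B
  Zone VII at 81 (w=60) → B
  Zone I at 92 (w=400) → B
  Zone II at 94 (w=30) → B
A captures 70; B captures 1228.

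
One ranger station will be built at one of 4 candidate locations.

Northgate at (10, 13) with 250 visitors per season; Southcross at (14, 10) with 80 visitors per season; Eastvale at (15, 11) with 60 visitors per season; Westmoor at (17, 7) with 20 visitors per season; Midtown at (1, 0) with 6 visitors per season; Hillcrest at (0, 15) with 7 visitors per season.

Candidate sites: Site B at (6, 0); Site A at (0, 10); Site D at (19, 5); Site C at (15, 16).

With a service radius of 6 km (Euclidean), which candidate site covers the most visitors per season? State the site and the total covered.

Coverage radius r = 6 km; a point is covered iff (Δx)²+(Δy)² ≤ 6² = 36.
  Site B (6, 0): covers {Midtown} → 6
  Site A (0, 10): covers {Hillcrest} → 7
  Site D (19, 5): covers {Westmoor} → 20
  Site C (15, 16): covers {Northgate, Eastvale} → 310
Maximum coverage at Site C: 310 visitors per season.

Site C, covering 310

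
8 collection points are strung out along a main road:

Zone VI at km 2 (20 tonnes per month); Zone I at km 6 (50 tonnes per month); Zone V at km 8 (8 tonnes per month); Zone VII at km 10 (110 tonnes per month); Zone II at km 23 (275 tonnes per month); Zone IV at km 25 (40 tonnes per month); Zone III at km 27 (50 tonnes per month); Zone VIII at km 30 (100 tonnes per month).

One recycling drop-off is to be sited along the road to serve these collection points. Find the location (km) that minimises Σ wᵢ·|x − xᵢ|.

For a sum of weighted absolute distances on a line, the optimum is the weighted median (not the mean). Total weight W = 653; half-weight = 326.5.
Sort by position and accumulate weight:
  km 2 (Zone VI, w=20) → cum 20
  km 6 (Zone I, w=50) → cum 70
  km 8 (Zone V, w=8) → cum 78
  km 10 (Zone VII, w=110) → cum 188
  km 23 (Zone II, w=275) → cum 463  ≥ 326.5 → median here
  km 25 (Zone IV, w=40) → cum 503
  km 27 (Zone III, w=50) → cum 553
  km 30 (Zone VIII, w=100) → cum 653
Optimal location: km 23.

x = 23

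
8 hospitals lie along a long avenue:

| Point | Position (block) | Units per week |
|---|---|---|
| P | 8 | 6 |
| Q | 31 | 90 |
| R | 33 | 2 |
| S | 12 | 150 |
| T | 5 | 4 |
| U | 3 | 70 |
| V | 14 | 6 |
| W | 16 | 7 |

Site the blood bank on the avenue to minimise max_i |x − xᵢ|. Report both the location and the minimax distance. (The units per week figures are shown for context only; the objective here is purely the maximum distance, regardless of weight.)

The 1-center on a line is the midpoint of the two extreme points: leftmost at 3, rightmost at 33.
Optimal location = (3 + 33)/2 = 18; maximum distance = (33 − 3)/2 = 15.

location 18, max distance 15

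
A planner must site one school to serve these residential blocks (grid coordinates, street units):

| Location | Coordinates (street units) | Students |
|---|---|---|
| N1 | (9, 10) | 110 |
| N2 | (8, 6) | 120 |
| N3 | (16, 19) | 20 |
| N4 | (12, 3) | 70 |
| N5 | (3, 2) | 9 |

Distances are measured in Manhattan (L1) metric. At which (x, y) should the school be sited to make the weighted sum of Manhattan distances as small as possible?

(9, 6)

Manhattan distance separates: Σwᵢ(|x−xᵢ|+|y−yᵢ|) = Σwᵢ|x−xᵢ| + Σwᵢ|y−yᵢ|, so x and y are optimised independently as 1-D weighted medians.
Total weight W = 329; half = 164.5.
x-coordinate, sorted with cumulative weight:
  x=3 (N5, w=9) cum 9
  x=8 (N2, w=120) cum 129
  x=9 (N1, w=110) cum 239  ← median
  x=12 (N4, w=70) cum 309
  x=16 (N3, w=20) cum 329
⇒ x* = 9
y-coordinate, sorted with cumulative weight:
  y=2 (N5, w=9) cum 9
  y=3 (N4, w=70) cum 79
  y=6 (N2, w=120) cum 199  ← median
  y=10 (N1, w=110) cum 309
  y=19 (N3, w=20) cum 329
⇒ y* = 6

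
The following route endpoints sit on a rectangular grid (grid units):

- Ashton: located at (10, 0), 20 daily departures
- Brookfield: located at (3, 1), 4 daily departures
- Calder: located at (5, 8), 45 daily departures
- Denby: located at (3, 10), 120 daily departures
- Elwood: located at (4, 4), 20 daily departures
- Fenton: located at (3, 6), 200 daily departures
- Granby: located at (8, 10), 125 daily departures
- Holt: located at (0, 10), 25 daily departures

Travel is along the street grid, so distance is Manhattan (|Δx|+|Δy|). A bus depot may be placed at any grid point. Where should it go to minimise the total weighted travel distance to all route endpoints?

Manhattan distance separates: Σwᵢ(|x−xᵢ|+|y−yᵢ|) = Σwᵢ|x−xᵢ| + Σwᵢ|y−yᵢ|, so x and y are optimised independently as 1-D weighted medians.
Total weight W = 559; half = 279.5.
x-coordinate, sorted with cumulative weight:
  x=0 (Holt, w=25) cum 25
  x=3 (Brookfield, w=4) cum 29
  x=3 (Denby, w=120) cum 149
  x=3 (Fenton, w=200) cum 349  ← median
  x=4 (Elwood, w=20) cum 369
  x=5 (Calder, w=45) cum 414
  x=8 (Granby, w=125) cum 539
  x=10 (Ashton, w=20) cum 559
⇒ x* = 3
y-coordinate, sorted with cumulative weight:
  y=0 (Ashton, w=20) cum 20
  y=1 (Brookfield, w=4) cum 24
  y=4 (Elwood, w=20) cum 44
  y=6 (Fenton, w=200) cum 244
  y=8 (Calder, w=45) cum 289  ← median
  y=10 (Denby, w=120) cum 409
  y=10 (Granby, w=125) cum 534
  y=10 (Holt, w=25) cum 559
⇒ y* = 8

(3, 8)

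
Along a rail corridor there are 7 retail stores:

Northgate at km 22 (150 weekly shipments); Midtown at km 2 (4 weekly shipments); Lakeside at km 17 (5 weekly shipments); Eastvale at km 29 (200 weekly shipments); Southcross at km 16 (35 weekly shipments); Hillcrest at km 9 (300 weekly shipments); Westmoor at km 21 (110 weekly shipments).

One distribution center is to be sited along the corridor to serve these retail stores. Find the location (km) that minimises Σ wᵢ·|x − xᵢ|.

For a sum of weighted absolute distances on a line, the optimum is the weighted median (not the mean). Total weight W = 804; half-weight = 402.
Sort by position and accumulate weight:
  km 2 (Midtown, w=4) → cum 4
  km 9 (Hillcrest, w=300) → cum 304
  km 16 (Southcross, w=35) → cum 339
  km 17 (Lakeside, w=5) → cum 344
  km 21 (Westmoor, w=110) → cum 454  ≥ 402 → median here
  km 22 (Northgate, w=150) → cum 604
  km 29 (Eastvale, w=200) → cum 804
Optimal location: km 21.

x = 21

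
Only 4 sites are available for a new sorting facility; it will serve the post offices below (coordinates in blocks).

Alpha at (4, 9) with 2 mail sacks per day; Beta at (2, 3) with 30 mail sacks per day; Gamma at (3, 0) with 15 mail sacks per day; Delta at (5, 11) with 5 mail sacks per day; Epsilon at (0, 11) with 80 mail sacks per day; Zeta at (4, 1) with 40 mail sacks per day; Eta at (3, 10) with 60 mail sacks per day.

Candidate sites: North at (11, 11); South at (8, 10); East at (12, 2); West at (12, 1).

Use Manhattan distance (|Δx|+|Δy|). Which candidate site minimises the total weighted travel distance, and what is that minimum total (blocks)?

South, total 2185 blocks

Total weighted distance at each candidate:
  North (11, 11): total = 2943
  South (8, 10): total = 2185
  East (12, 2): total = 3665
  West (12, 1): total = 3787
Minimum is at South with total 2185 blocks.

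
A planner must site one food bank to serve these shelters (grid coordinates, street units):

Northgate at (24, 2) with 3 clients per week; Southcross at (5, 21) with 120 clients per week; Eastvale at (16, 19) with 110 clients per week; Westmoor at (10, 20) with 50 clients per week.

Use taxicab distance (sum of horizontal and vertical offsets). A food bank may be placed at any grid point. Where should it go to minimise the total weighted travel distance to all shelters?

(10, 20)

Manhattan distance separates: Σwᵢ(|x−xᵢ|+|y−yᵢ|) = Σwᵢ|x−xᵢ| + Σwᵢ|y−yᵢ|, so x and y are optimised independently as 1-D weighted medians.
Total weight W = 283; half = 141.5.
x-coordinate, sorted with cumulative weight:
  x=5 (Southcross, w=120) cum 120
  x=10 (Westmoor, w=50) cum 170  ← median
  x=16 (Eastvale, w=110) cum 280
  x=24 (Northgate, w=3) cum 283
⇒ x* = 10
y-coordinate, sorted with cumulative weight:
  y=2 (Northgate, w=3) cum 3
  y=19 (Eastvale, w=110) cum 113
  y=20 (Westmoor, w=50) cum 163  ← median
  y=21 (Southcross, w=120) cum 283
⇒ y* = 20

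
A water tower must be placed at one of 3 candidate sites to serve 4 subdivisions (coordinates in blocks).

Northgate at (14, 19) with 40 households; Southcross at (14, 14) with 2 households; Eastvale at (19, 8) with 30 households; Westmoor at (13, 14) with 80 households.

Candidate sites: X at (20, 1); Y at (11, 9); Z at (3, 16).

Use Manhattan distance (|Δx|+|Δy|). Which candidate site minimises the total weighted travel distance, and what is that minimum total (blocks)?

Total weighted distance at each candidate:
  X (20, 1): total = 2838
  Y (11, 9): total = 1366
  Z (3, 16): total = 2266
Minimum is at Y with total 1366 blocks.

Y, total 1366 blocks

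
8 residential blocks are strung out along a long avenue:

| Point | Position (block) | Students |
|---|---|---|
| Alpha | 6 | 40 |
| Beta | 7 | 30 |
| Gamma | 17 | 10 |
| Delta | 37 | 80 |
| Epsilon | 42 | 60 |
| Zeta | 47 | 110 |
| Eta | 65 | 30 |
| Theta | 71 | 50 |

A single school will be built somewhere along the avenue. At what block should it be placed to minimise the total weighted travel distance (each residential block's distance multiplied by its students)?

For a sum of weighted absolute distances on a line, the optimum is the weighted median (not the mean). Total weight W = 410; half-weight = 205.
Sort by position and accumulate weight:
  block 6 (Alpha, w=40) → cum 40
  block 7 (Beta, w=30) → cum 70
  block 17 (Gamma, w=10) → cum 80
  block 37 (Delta, w=80) → cum 160
  block 42 (Epsilon, w=60) → cum 220  ≥ 205 → median here
  block 47 (Zeta, w=110) → cum 330
  block 65 (Eta, w=30) → cum 360
  block 71 (Theta, w=50) → cum 410
Optimal location: block 42.

x = 42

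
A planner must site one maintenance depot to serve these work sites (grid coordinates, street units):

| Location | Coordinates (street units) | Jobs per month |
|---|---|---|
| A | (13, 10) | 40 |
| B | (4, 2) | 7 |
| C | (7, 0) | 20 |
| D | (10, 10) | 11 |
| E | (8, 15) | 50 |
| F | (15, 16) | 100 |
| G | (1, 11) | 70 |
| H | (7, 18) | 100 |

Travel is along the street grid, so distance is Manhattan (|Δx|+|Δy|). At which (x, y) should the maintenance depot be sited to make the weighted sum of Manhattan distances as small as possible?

(8, 16)

Manhattan distance separates: Σwᵢ(|x−xᵢ|+|y−yᵢ|) = Σwᵢ|x−xᵢ| + Σwᵢ|y−yᵢ|, so x and y are optimised independently as 1-D weighted medians.
Total weight W = 398; half = 199.
x-coordinate, sorted with cumulative weight:
  x=1 (G, w=70) cum 70
  x=4 (B, w=7) cum 77
  x=7 (C, w=20) cum 97
  x=7 (H, w=100) cum 197
  x=8 (E, w=50) cum 247  ← median
  x=10 (D, w=11) cum 258
  x=13 (A, w=40) cum 298
  x=15 (F, w=100) cum 398
⇒ x* = 8
y-coordinate, sorted with cumulative weight:
  y=0 (C, w=20) cum 20
  y=2 (B, w=7) cum 27
  y=10 (A, w=40) cum 67
  y=10 (D, w=11) cum 78
  y=11 (G, w=70) cum 148
  y=15 (E, w=50) cum 198
  y=16 (F, w=100) cum 298  ← median
  y=18 (H, w=100) cum 398
⇒ y* = 16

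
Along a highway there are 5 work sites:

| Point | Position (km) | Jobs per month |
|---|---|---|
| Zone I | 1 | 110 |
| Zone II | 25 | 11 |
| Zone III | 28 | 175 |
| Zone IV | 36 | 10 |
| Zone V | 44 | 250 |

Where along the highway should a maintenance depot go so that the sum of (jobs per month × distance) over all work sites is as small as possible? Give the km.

x = 28

For a sum of weighted absolute distances on a line, the optimum is the weighted median (not the mean). Total weight W = 556; half-weight = 278.
Sort by position and accumulate weight:
  km 1 (Zone I, w=110) → cum 110
  km 25 (Zone II, w=11) → cum 121
  km 28 (Zone III, w=175) → cum 296  ≥ 278 → median here
  km 36 (Zone IV, w=10) → cum 306
  km 44 (Zone V, w=250) → cum 556
Optimal location: km 28.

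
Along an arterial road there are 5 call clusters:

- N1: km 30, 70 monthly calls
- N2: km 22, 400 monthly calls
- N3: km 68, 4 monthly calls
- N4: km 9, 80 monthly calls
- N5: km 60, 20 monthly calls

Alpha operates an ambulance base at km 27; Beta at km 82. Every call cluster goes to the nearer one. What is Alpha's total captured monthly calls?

The indifferent point is the midpoint (27+82)/2 = 54.5; call clusters left of it (closer to Alpha at 27) go to Alpha, those right go to Beta.
  N4 at 9 (w=80) → Alpha
  N2 at 22 (w=400) → Alpha
  N1 at 30 (w=70) → Alpha
  N5 at 60 (w=20) → Beta
  N3 at 68 (w=4) → Beta
Alpha captures 550; Beta captures 24.

550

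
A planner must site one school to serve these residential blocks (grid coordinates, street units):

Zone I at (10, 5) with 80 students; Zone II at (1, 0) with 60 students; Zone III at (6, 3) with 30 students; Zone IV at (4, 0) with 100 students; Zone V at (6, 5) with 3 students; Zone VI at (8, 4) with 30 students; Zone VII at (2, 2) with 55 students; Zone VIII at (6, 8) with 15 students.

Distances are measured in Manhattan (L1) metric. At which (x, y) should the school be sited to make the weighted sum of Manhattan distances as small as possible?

(4, 2)

Manhattan distance separates: Σwᵢ(|x−xᵢ|+|y−yᵢ|) = Σwᵢ|x−xᵢ| + Σwᵢ|y−yᵢ|, so x and y are optimised independently as 1-D weighted medians.
Total weight W = 373; half = 186.5.
x-coordinate, sorted with cumulative weight:
  x=1 (Zone II, w=60) cum 60
  x=2 (Zone VII, w=55) cum 115
  x=4 (Zone IV, w=100) cum 215  ← median
  x=6 (Zone III, w=30) cum 245
  x=6 (Zone V, w=3) cum 248
  x=6 (Zone VIII, w=15) cum 263
  x=8 (Zone VI, w=30) cum 293
  x=10 (Zone I, w=80) cum 373
⇒ x* = 4
y-coordinate, sorted with cumulative weight:
  y=0 (Zone II, w=60) cum 60
  y=0 (Zone IV, w=100) cum 160
  y=2 (Zone VII, w=55) cum 215  ← median
  y=3 (Zone III, w=30) cum 245
  y=4 (Zone VI, w=30) cum 275
  y=5 (Zone I, w=80) cum 355
  y=5 (Zone V, w=3) cum 358
  y=8 (Zone VIII, w=15) cum 373
⇒ y* = 2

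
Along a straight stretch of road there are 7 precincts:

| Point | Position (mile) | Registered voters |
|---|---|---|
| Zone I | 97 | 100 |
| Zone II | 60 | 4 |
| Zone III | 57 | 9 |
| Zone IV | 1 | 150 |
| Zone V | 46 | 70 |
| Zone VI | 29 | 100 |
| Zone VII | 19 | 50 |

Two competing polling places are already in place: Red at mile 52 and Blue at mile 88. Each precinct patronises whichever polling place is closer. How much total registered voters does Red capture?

383

The indifferent point is the midpoint (52+88)/2 = 70; precincts left of it (closer to Red at 52) go to Red, those right go to Blue.
  Zone IV at 1 (w=150) → Red
  Zone VII at 19 (w=50) → Red
  Zone VI at 29 (w=100) → Red
  Zone V at 46 (w=70) → Red
  Zone III at 57 (w=9) → Red
  Zone II at 60 (w=4) → Red
  Zone I at 97 (w=100) → Blue
Red captures 383; Blue captures 100.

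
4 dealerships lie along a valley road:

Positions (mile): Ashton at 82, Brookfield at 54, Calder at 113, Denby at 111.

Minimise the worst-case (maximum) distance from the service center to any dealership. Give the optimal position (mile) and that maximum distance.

The 1-center on a line is the midpoint of the two extreme points: leftmost at 54, rightmost at 113.
Optimal location = (54 + 113)/2 = 83.5; maximum distance = (113 − 54)/2 = 29.5.

location 83.5, max distance 29.5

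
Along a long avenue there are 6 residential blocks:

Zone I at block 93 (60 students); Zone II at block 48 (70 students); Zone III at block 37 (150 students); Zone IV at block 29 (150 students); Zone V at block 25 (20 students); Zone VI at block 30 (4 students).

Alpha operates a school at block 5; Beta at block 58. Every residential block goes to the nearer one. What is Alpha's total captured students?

The indifferent point is the midpoint (5+58)/2 = 31.5; residential blocks left of it (closer to Alpha at 5) go to Alpha, those right go to Beta.
  Zone V at 25 (w=20) → Alpha
  Zone IV at 29 (w=150) → Alpha
  Zone VI at 30 (w=4) → Alpha
  Zone III at 37 (w=150) → Beta
  Zone II at 48 (w=70) → Beta
  Zone I at 93 (w=60) → Beta
Alpha captures 174; Beta captures 280.

174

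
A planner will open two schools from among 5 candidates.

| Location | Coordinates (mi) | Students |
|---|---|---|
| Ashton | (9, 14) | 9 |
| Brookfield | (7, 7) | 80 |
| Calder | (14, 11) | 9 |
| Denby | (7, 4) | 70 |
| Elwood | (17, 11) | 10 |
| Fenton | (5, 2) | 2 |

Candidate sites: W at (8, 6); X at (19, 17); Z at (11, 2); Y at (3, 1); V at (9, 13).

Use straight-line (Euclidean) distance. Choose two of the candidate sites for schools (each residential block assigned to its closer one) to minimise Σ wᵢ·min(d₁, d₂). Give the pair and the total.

{W, V}, total 419.6

Evaluate every pair (each demand assigned to the nearer of the two):
  {W, V}: total = 419.6
  {W, X}: total = 485.8
  {W, Y}: total = 519.9
  {W, Z}: total = 525.5
  {Z, V}: total = 970.9
  {Y, V}: total = 1000.4
  {X, Z}: total = 1064.8
  {Z, Y}: total = 1132.8
  {X, Y}: total = 1158.9
  {X, V}: total = 1295.5
Best pair: {W, V} with total 419.6.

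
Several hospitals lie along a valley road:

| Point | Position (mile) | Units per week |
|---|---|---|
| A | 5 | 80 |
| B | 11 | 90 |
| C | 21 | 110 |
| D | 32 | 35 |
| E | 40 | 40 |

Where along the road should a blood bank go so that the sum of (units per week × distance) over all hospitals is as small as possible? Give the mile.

x = 21

For a sum of weighted absolute distances on a line, the optimum is the weighted median (not the mean). Total weight W = 355; half-weight = 177.5.
Sort by position and accumulate weight:
  mile 5 (A, w=80) → cum 80
  mile 11 (B, w=90) → cum 170
  mile 21 (C, w=110) → cum 280  ≥ 177.5 → median here
  mile 32 (D, w=35) → cum 315
  mile 40 (E, w=40) → cum 355
Optimal location: mile 21.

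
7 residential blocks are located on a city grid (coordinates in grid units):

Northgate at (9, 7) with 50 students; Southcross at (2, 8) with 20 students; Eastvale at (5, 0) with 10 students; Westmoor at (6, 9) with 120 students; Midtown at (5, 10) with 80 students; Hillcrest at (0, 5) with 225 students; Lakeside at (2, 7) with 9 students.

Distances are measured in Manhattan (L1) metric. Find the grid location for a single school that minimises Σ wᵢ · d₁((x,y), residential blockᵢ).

(5, 7)

Manhattan distance separates: Σwᵢ(|x−xᵢ|+|y−yᵢ|) = Σwᵢ|x−xᵢ| + Σwᵢ|y−yᵢ|, so x and y are optimised independently as 1-D weighted medians.
Total weight W = 514; half = 257.
x-coordinate, sorted with cumulative weight:
  x=0 (Hillcrest, w=225) cum 225
  x=2 (Southcross, w=20) cum 245
  x=2 (Lakeside, w=9) cum 254
  x=5 (Eastvale, w=10) cum 264  ← median
  x=5 (Midtown, w=80) cum 344
  x=6 (Westmoor, w=120) cum 464
  x=9 (Northgate, w=50) cum 514
⇒ x* = 5
y-coordinate, sorted with cumulative weight:
  y=0 (Eastvale, w=10) cum 10
  y=5 (Hillcrest, w=225) cum 235
  y=7 (Northgate, w=50) cum 285  ← median
  y=7 (Lakeside, w=9) cum 294
  y=8 (Southcross, w=20) cum 314
  y=9 (Westmoor, w=120) cum 434
  y=10 (Midtown, w=80) cum 514
⇒ y* = 7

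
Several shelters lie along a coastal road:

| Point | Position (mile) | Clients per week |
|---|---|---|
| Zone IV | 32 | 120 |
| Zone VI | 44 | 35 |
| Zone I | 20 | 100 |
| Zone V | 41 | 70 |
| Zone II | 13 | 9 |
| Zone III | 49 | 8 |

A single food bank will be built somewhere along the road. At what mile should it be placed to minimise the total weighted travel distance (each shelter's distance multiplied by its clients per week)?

x = 32

For a sum of weighted absolute distances on a line, the optimum is the weighted median (not the mean). Total weight W = 342; half-weight = 171.
Sort by position and accumulate weight:
  mile 13 (Zone II, w=9) → cum 9
  mile 20 (Zone I, w=100) → cum 109
  mile 32 (Zone IV, w=120) → cum 229  ≥ 171 → median here
  mile 41 (Zone V, w=70) → cum 299
  mile 44 (Zone VI, w=35) → cum 334
  mile 49 (Zone III, w=8) → cum 342
Optimal location: mile 32.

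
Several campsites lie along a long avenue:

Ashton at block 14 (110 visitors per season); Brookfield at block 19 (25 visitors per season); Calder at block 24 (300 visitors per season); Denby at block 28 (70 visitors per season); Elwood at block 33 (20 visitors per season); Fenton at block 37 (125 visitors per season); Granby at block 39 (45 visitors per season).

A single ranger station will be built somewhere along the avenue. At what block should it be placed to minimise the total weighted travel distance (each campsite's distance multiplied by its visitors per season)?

x = 24

For a sum of weighted absolute distances on a line, the optimum is the weighted median (not the mean). Total weight W = 695; half-weight = 347.5.
Sort by position and accumulate weight:
  block 14 (Ashton, w=110) → cum 110
  block 19 (Brookfield, w=25) → cum 135
  block 24 (Calder, w=300) → cum 435  ≥ 347.5 → median here
  block 28 (Denby, w=70) → cum 505
  block 33 (Elwood, w=20) → cum 525
  block 37 (Fenton, w=125) → cum 650
  block 39 (Granby, w=45) → cum 695
Optimal location: block 24.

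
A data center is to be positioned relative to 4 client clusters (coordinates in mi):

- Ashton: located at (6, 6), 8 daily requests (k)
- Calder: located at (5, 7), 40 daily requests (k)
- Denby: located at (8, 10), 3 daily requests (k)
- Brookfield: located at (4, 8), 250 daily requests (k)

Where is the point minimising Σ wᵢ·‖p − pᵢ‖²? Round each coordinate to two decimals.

The minimiser of Σwᵢ‖p−pᵢ‖² is the weighted centroid p* = (Σwᵢpᵢ)/(Σwᵢ).
Σwᵢ = 301.
Σwᵢxᵢ = 8·6 + 40·5 + 3·8 + 250·4 = 1272.
Σwᵢyᵢ = 8·6 + 40·7 + 3·10 + 250·8 = 2358.
x* = 1272/301 = 4.23, y* = 2358/301 = 7.83.

(4.23, 7.83)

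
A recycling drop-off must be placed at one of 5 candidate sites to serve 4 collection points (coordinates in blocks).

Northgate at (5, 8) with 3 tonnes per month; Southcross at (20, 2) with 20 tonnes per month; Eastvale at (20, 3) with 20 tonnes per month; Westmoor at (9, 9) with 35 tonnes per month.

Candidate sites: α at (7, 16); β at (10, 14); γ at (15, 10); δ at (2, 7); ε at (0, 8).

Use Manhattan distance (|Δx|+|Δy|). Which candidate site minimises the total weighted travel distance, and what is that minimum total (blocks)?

Total weighted distance at each candidate:
  α (7, 16): total = 1405
  β (10, 14): total = 1103
  γ (15, 10): total = 781
  δ (2, 7): total = 1227
  ε (0, 8): total = 1385
Minimum is at γ with total 781 blocks.

γ, total 781 blocks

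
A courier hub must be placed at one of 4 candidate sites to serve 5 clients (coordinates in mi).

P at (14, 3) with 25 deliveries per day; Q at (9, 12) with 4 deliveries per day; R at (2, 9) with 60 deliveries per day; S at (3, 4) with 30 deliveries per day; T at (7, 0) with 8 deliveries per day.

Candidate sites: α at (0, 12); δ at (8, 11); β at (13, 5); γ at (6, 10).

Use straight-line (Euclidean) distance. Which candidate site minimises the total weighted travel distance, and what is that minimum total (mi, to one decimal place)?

Total weighted distance at each candidate:
  α (0, 12): total = 1035.9
  δ (8, 11): total = 981.6
  β (13, 5): total = 1154.4
  γ (6, 10): total = 809.2
Minimum is at γ with total 809.2 mi.

γ, total 809.2 mi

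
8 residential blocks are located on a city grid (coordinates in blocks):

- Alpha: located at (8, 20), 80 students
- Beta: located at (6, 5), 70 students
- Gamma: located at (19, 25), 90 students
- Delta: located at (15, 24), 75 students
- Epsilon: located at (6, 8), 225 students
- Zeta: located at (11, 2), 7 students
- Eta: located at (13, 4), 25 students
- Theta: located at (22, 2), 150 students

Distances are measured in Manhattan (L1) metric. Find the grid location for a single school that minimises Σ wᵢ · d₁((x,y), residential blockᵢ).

(8, 8)

Manhattan distance separates: Σwᵢ(|x−xᵢ|+|y−yᵢ|) = Σwᵢ|x−xᵢ| + Σwᵢ|y−yᵢ|, so x and y are optimised independently as 1-D weighted medians.
Total weight W = 722; half = 361.
x-coordinate, sorted with cumulative weight:
  x=6 (Beta, w=70) cum 70
  x=6 (Epsilon, w=225) cum 295
  x=8 (Alpha, w=80) cum 375  ← median
  x=11 (Zeta, w=7) cum 382
  x=13 (Eta, w=25) cum 407
  x=15 (Delta, w=75) cum 482
  x=19 (Gamma, w=90) cum 572
  x=22 (Theta, w=150) cum 722
⇒ x* = 8
y-coordinate, sorted with cumulative weight:
  y=2 (Zeta, w=7) cum 7
  y=2 (Theta, w=150) cum 157
  y=4 (Eta, w=25) cum 182
  y=5 (Beta, w=70) cum 252
  y=8 (Epsilon, w=225) cum 477  ← median
  y=20 (Alpha, w=80) cum 557
  y=24 (Delta, w=75) cum 632
  y=25 (Gamma, w=90) cum 722
⇒ y* = 8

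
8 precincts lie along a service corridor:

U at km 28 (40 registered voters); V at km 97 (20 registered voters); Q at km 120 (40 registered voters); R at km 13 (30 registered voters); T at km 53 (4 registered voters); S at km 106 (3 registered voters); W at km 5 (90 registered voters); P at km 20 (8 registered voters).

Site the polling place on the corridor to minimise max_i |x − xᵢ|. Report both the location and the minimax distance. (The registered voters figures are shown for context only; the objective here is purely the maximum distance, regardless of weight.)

location 62.5, max distance 57.5

The 1-center on a line is the midpoint of the two extreme points: leftmost at 5, rightmost at 120.
Optimal location = (5 + 120)/2 = 62.5; maximum distance = (120 − 5)/2 = 57.5.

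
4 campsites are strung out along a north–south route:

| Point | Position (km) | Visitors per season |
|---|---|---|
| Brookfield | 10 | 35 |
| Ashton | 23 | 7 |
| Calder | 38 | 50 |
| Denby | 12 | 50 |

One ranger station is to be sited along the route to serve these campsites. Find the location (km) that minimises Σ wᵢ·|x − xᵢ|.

For a sum of weighted absolute distances on a line, the optimum is the weighted median (not the mean). Total weight W = 142; half-weight = 71.
Sort by position and accumulate weight:
  km 10 (Brookfield, w=35) → cum 35
  km 12 (Denby, w=50) → cum 85  ≥ 71 → median here
  km 23 (Ashton, w=7) → cum 92
  km 38 (Calder, w=50) → cum 142
Optimal location: km 12.

x = 12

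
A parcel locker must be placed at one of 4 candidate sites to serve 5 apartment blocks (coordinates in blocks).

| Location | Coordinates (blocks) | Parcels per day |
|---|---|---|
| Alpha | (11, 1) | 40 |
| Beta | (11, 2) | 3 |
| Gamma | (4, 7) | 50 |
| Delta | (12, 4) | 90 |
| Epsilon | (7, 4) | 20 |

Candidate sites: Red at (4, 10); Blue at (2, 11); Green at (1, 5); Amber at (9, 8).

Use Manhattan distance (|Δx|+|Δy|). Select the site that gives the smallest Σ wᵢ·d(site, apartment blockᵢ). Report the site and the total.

Amber, total 1434 blocks

Total weighted distance at each candidate:
  Red (4, 10): total = 2275
  Blue (2, 11): total = 2884
  Green (1, 5): total = 2069
  Amber (9, 8): total = 1434
Minimum is at Amber with total 1434 blocks.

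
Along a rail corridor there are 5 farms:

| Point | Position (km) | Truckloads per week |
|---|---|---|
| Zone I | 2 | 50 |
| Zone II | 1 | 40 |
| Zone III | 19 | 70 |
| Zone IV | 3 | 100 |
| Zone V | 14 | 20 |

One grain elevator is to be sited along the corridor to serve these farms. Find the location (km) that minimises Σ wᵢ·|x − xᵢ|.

For a sum of weighted absolute distances on a line, the optimum is the weighted median (not the mean). Total weight W = 280; half-weight = 140.
Sort by position and accumulate weight:
  km 1 (Zone II, w=40) → cum 40
  km 2 (Zone I, w=50) → cum 90
  km 3 (Zone IV, w=100) → cum 190  ≥ 140 → median here
  km 14 (Zone V, w=20) → cum 210
  km 19 (Zone III, w=70) → cum 280
Optimal location: km 3.

x = 3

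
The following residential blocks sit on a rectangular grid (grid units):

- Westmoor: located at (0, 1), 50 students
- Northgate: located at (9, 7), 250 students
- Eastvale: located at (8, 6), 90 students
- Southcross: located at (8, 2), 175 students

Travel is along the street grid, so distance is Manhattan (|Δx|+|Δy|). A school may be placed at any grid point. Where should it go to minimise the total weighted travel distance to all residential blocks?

Manhattan distance separates: Σwᵢ(|x−xᵢ|+|y−yᵢ|) = Σwᵢ|x−xᵢ| + Σwᵢ|y−yᵢ|, so x and y are optimised independently as 1-D weighted medians.
Total weight W = 565; half = 282.5.
x-coordinate, sorted with cumulative weight:
  x=0 (Westmoor, w=50) cum 50
  x=8 (Eastvale, w=90) cum 140
  x=8 (Southcross, w=175) cum 315  ← median
  x=9 (Northgate, w=250) cum 565
⇒ x* = 8
y-coordinate, sorted with cumulative weight:
  y=1 (Westmoor, w=50) cum 50
  y=2 (Southcross, w=175) cum 225
  y=6 (Eastvale, w=90) cum 315  ← median
  y=7 (Northgate, w=250) cum 565
⇒ y* = 6

(8, 6)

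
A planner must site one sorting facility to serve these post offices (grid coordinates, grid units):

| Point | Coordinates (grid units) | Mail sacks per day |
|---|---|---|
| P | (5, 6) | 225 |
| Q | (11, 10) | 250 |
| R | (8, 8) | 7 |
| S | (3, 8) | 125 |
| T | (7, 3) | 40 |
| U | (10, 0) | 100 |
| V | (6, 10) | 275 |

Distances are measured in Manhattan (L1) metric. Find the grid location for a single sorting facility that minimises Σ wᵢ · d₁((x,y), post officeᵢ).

(6, 10)

Manhattan distance separates: Σwᵢ(|x−xᵢ|+|y−yᵢ|) = Σwᵢ|x−xᵢ| + Σwᵢ|y−yᵢ|, so x and y are optimised independently as 1-D weighted medians.
Total weight W = 1022; half = 511.
x-coordinate, sorted with cumulative weight:
  x=3 (S, w=125) cum 125
  x=5 (P, w=225) cum 350
  x=6 (V, w=275) cum 625  ← median
  x=7 (T, w=40) cum 665
  x=8 (R, w=7) cum 672
  x=10 (U, w=100) cum 772
  x=11 (Q, w=250) cum 1022
⇒ x* = 6
y-coordinate, sorted with cumulative weight:
  y=0 (U, w=100) cum 100
  y=3 (T, w=40) cum 140
  y=6 (P, w=225) cum 365
  y=8 (R, w=7) cum 372
  y=8 (S, w=125) cum 497
  y=10 (Q, w=250) cum 747  ← median
  y=10 (V, w=275) cum 1022
⇒ y* = 10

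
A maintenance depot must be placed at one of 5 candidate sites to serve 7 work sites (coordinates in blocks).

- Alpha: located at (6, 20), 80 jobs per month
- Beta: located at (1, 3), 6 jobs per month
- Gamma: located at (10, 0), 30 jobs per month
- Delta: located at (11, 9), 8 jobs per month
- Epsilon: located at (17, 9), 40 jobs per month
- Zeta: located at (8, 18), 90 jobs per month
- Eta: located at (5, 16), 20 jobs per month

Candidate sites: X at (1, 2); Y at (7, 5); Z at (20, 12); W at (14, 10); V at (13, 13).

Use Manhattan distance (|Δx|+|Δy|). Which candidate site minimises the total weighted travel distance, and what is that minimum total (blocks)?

Total weighted distance at each candidate:
  X (1, 2): total = 5662
  Y (7, 5): total = 3712
  Z (20, 12): total = 4924
  W (14, 10): total = 3732
  V (13, 13): total = 3220
Minimum is at V with total 3220 blocks.

V, total 3220 blocks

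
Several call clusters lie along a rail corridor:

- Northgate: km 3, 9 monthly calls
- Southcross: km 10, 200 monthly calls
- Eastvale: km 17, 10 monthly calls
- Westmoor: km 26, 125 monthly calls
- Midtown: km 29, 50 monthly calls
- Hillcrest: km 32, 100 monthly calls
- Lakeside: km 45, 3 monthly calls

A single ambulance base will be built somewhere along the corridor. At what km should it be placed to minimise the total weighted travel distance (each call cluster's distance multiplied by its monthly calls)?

For a sum of weighted absolute distances on a line, the optimum is the weighted median (not the mean). Total weight W = 497; half-weight = 248.5.
Sort by position and accumulate weight:
  km 3 (Northgate, w=9) → cum 9
  km 10 (Southcross, w=200) → cum 209
  km 17 (Eastvale, w=10) → cum 219
  km 26 (Westmoor, w=125) → cum 344  ≥ 248.5 → median here
  km 29 (Midtown, w=50) → cum 394
  km 32 (Hillcrest, w=100) → cum 494
  km 45 (Lakeside, w=3) → cum 497
Optimal location: km 26.

x = 26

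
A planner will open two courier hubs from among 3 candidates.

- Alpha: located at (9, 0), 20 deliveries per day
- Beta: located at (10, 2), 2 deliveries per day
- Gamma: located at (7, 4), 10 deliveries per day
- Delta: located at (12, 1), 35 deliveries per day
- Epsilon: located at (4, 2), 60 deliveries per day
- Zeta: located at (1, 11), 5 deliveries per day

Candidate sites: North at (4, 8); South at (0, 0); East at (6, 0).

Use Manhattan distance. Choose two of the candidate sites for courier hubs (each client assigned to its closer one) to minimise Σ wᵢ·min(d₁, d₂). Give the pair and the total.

Evaluate every pair (each demand assigned to the nearer of the two):
  {North, East}: total = 637
  {South, East}: total = 667
  {North, South}: total = 1119
Best pair: {North, East} with total 637.

{North, East}, total 637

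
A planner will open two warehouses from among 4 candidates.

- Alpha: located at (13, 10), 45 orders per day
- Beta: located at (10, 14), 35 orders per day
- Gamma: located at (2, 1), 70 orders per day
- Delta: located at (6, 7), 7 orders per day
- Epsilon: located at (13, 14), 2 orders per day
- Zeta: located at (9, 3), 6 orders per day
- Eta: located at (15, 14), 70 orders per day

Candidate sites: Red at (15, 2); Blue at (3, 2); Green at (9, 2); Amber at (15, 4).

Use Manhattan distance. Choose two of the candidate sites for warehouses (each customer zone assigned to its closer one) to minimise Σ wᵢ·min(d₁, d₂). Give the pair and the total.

{Blue, Amber}, total 1847

Evaluate every pair (each demand assigned to the nearer of the two):
  {Blue, Amber}: total = 1847
  {Red, Blue}: total = 2151
  {Green, Amber}: total = 2161
  {Red, Green}: total = 2395
  {Blue, Green}: total = 2489
  {Red, Amber}: total = 2715
Best pair: {Blue, Amber} with total 1847.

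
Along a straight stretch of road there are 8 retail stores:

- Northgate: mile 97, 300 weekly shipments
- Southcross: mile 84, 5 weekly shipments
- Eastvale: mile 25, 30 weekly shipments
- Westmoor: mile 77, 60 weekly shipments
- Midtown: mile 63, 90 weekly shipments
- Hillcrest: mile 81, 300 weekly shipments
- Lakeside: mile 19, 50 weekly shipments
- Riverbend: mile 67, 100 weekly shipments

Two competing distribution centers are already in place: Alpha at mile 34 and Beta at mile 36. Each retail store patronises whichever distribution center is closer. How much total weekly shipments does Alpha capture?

The indifferent point is the midpoint (34+36)/2 = 35; retail stores left of it (closer to Alpha at 34) go to Alpha, those right go to Beta.
  Lakeside at 19 (w=50) → Alpha
  Eastvale at 25 (w=30) → Alpha
  Midtown at 63 (w=90) → Beta
  Riverbend at 67 (w=100) → Beta
  Westmoor at 77 (w=60) → Beta
  Hillcrest at 81 (w=300) → Beta
  Southcross at 84 (w=5) → Beta
  Northgate at 97 (w=300) → Beta
Alpha captures 80; Beta captures 855.

80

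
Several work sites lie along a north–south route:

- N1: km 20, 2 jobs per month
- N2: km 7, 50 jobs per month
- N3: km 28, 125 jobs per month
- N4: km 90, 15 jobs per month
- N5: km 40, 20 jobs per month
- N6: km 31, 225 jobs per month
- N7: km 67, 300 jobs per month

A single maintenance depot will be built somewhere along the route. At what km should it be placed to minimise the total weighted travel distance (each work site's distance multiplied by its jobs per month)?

For a sum of weighted absolute distances on a line, the optimum is the weighted median (not the mean). Total weight W = 737; half-weight = 368.5.
Sort by position and accumulate weight:
  km 7 (N2, w=50) → cum 50
  km 20 (N1, w=2) → cum 52
  km 28 (N3, w=125) → cum 177
  km 31 (N6, w=225) → cum 402  ≥ 368.5 → median here
  km 40 (N5, w=20) → cum 422
  km 67 (N7, w=300) → cum 722
  km 90 (N4, w=15) → cum 737
Optimal location: km 31.

x = 31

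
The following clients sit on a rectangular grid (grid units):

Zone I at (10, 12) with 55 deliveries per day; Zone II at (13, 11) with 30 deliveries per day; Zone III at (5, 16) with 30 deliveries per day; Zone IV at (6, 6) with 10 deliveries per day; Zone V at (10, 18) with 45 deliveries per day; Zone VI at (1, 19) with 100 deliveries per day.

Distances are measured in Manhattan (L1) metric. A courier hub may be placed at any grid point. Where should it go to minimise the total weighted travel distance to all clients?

Manhattan distance separates: Σwᵢ(|x−xᵢ|+|y−yᵢ|) = Σwᵢ|x−xᵢ| + Σwᵢ|y−yᵢ|, so x and y are optimised independently as 1-D weighted medians.
Total weight W = 270; half = 135.
x-coordinate, sorted with cumulative weight:
  x=1 (Zone VI, w=100) cum 100
  x=5 (Zone III, w=30) cum 130
  x=6 (Zone IV, w=10) cum 140  ← median
  x=10 (Zone I, w=55) cum 195
  x=10 (Zone V, w=45) cum 240
  x=13 (Zone II, w=30) cum 270
⇒ x* = 6
y-coordinate, sorted with cumulative weight:
  y=6 (Zone IV, w=10) cum 10
  y=11 (Zone II, w=30) cum 40
  y=12 (Zone I, w=55) cum 95
  y=16 (Zone III, w=30) cum 125
  y=18 (Zone V, w=45) cum 170  ← median
  y=19 (Zone VI, w=100) cum 270
⇒ y* = 18

(6, 18)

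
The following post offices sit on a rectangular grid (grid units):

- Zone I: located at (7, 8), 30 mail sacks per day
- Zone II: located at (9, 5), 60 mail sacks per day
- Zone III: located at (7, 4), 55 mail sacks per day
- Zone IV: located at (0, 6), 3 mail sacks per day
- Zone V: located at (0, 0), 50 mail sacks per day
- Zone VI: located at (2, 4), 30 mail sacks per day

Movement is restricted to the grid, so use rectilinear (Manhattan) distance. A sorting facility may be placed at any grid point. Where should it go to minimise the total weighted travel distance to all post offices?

Manhattan distance separates: Σwᵢ(|x−xᵢ|+|y−yᵢ|) = Σwᵢ|x−xᵢ| + Σwᵢ|y−yᵢ|, so x and y are optimised independently as 1-D weighted medians.
Total weight W = 228; half = 114.
x-coordinate, sorted with cumulative weight:
  x=0 (Zone IV, w=3) cum 3
  x=0 (Zone V, w=50) cum 53
  x=2 (Zone VI, w=30) cum 83
  x=7 (Zone I, w=30) cum 113
  x=7 (Zone III, w=55) cum 168  ← median
  x=9 (Zone II, w=60) cum 228
⇒ x* = 7
y-coordinate, sorted with cumulative weight:
  y=0 (Zone V, w=50) cum 50
  y=4 (Zone III, w=55) cum 105
  y=4 (Zone VI, w=30) cum 135  ← median
  y=5 (Zone II, w=60) cum 195
  y=6 (Zone IV, w=3) cum 198
  y=8 (Zone I, w=30) cum 228
⇒ y* = 4

(7, 4)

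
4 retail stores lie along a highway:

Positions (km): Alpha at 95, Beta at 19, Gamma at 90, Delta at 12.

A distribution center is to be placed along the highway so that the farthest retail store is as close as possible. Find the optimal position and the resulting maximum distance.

The 1-center on a line is the midpoint of the two extreme points: leftmost at 12, rightmost at 95.
Optimal location = (12 + 95)/2 = 53.5; maximum distance = (95 − 12)/2 = 41.5.

location 53.5, max distance 41.5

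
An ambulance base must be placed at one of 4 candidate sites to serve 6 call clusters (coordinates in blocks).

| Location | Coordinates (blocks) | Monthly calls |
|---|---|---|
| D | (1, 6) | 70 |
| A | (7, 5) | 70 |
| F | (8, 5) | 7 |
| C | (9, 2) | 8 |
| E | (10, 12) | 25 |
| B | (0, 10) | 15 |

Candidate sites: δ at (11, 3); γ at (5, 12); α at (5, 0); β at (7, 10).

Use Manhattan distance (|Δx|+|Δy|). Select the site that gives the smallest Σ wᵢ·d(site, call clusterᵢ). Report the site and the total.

β, total 1402 blocks

Total weighted distance at each candidate:
  δ (11, 3): total = 1909
  γ (5, 12): total = 1742
  α (5, 0): total = 1944
  β (7, 10): total = 1402
Minimum is at β with total 1402 blocks.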